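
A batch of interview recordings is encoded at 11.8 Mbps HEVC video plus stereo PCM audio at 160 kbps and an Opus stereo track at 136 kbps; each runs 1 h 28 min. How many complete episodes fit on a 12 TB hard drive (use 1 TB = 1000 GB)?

1 h 28 min = 88 min = 5280 s
Audio total: 160 + 136 = 296 kbps = 0.296 Mbps.
Total bitrate: 12.096 Mbps.
Per item: 12.096 Mbps × 5280 s = 63,867 Mb = 7,983 MB.
Capacity: 12 TB = 96,000,000 Mb; 1503.13 items → 1503 complete.

1503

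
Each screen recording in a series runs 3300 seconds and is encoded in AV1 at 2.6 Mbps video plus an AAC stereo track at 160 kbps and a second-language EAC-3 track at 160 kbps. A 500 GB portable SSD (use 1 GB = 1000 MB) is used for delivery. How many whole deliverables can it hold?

415

Audio total: 160 + 160 = 320 kbps = 0.320 Mbps.
Total bitrate: 2.920 Mbps.
Per item: 2.920 Mbps × 3300 s = 9,636 Mb = 1,204 MB.
Capacity: 500 GB = 4,000,000 Mb; 415.11 items → 415 complete.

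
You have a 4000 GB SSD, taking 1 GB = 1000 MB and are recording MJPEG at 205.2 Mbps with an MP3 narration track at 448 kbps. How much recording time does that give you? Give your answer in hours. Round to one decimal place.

43.2 hours

Audio: 448 kbps = 0.448 Mbps.
Total bitrate: 205.2 + 0.448 = 205.648 Mbps.
Capacity: 4000 GB = 32,000,000 Mb.
Recording time: 32,000,000 / 205.648 = 155,606 s ≈ 43.2 hours.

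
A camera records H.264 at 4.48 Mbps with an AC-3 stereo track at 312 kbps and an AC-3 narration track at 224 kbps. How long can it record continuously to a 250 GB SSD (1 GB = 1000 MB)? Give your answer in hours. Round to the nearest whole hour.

Audio total: 312 + 224 = 536 kbps = 0.536 Mbps.
Total bitrate: 4.48 + 0.536 = 5.016 Mbps.
Capacity: 250 GB = 2,000,000 Mb.
Recording time: 2,000,000 / 5.016 = 398,724 s ≈ 111 hours.

111 hours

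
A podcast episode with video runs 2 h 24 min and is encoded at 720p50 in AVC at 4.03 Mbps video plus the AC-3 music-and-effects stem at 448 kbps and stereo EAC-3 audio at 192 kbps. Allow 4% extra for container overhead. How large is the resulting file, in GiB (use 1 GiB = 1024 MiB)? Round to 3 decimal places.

2 h 24 min = 144 min = 8640 s
Audio total: 448 + 192 = 640 kbps = 0.640 Mbps.
Total bitrate: 4.03 + 0.640 = 4.670 Mbps.
Stream data: 4.670 Mbps × 8640 s = 40348.8 Mb.
With 4% container overhead: ×1.04.
41,963 Mb = 5,245,344,000 bytes ÷ 1,073,741,824 = 4.885 GiB.

4.885 GiB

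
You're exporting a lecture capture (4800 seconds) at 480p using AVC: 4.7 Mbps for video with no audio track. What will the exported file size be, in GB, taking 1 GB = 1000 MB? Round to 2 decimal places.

Total bitrate: 4.7 Mbps.
Stream data: 4.700 Mbps × 4800 s = 22560.0 Mb.
22,560 Mb ÷ 8 = 2,820 MB → 2.820 GB.

2.82 GB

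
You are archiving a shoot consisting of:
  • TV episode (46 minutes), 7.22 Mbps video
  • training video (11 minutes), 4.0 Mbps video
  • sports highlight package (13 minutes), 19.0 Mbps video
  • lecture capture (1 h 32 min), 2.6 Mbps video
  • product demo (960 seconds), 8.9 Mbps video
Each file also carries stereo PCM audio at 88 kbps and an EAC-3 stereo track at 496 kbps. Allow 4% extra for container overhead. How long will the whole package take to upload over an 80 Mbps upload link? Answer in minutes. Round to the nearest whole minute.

Audio total: 88 + 496 = 584 kbps = 0.584 Mbps.
TV episode: 7.804 Mbps × 2760 s × 1.04 = 22400.6 Mb
training video: 4.584 Mbps × 660 s × 1.04 = 3146.5 Mb
sports highlight package: 19.584 Mbps × 780 s × 1.04 = 15886.5 Mb
lecture capture: 3.184 Mbps × 5520 s × 1.04 = 18278.7 Mb
product demo: 9.484 Mbps × 960 s × 1.04 = 9468.8 Mb
Total: 69181.1 Mb = 8647.6 MB.
At 80 Mbps: 69181.1 / 80 = 865 s ≈ 14.4 minutes.

14 minutes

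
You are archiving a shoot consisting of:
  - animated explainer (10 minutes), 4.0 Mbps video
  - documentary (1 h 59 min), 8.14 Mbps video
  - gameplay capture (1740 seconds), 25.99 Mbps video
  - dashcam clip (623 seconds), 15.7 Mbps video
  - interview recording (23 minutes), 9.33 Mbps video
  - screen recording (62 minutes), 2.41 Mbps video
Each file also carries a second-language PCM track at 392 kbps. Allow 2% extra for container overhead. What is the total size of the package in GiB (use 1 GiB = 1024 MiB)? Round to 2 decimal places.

Audio: 392 kbps = 0.392 Mbps.
animated explainer: 4.392 Mbps × 600 s × 1.02 = 2687.9 Mb
documentary: 8.532 Mbps × 7140 s × 1.02 = 62136.8 Mb
gameplay capture: 26.382 Mbps × 1740 s × 1.02 = 46822.8 Mb
dashcam clip: 16.092 Mbps × 623 s × 1.02 = 10225.8 Mb
interview recording: 9.722 Mbps × 1380 s × 1.02 = 13684.7 Mb
screen recording: 2.802 Mbps × 3720 s × 1.02 = 10631.9 Mb
Total: 146189.9 Mb = 18273.7 MB.
= 17.02 GiB.

17.02 GiB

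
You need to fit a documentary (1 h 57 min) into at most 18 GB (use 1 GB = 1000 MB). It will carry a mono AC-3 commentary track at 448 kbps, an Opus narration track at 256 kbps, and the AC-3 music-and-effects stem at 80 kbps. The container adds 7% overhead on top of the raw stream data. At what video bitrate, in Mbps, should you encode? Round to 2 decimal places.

Budget: 18 GB = 144000.0 Mb.
Stream payload after overhead: 144000.0 / 1.07 = 134579.4 Mb.
1 h 57 min = 117 min = 7020 s
Total bitrate budget: 134579.4 Mb / 7020 s = 19.171 Mbps.
Audio total: 448 + 256 + 80 = 784 kbps = 0.784 Mbps.
Video: 19.171 − 0.784 = 18.387 Mbps.

18.39 Mbps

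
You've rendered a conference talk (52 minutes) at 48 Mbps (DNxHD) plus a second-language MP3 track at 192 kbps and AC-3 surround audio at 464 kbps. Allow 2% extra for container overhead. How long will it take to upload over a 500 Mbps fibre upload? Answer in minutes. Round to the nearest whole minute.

5 minutes

52 min = 3120 s
Audio total: 192 + 464 = 656 kbps = 0.656 Mbps.
Total bitrate: 48.656 Mbps.
File: 48.656 Mbps × 3120 s = 151806.7 Mb.
With 2% container overhead: ×1.02. → 154842.9 Mb.
At 500 Mbps: 154842.9 / 500 = 309.7 s ≈ 5.16 minutes.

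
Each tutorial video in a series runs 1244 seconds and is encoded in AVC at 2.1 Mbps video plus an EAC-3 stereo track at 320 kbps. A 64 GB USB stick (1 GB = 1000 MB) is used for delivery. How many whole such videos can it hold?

Audio: 320 kbps = 0.320 Mbps.
Total bitrate: 2.420 Mbps.
Per item: 2.420 Mbps × 1244 s = 3,010 Mb = 376.3 MB.
Capacity: 64 GB = 512,000 Mb; 170.07 items → 170 complete.

170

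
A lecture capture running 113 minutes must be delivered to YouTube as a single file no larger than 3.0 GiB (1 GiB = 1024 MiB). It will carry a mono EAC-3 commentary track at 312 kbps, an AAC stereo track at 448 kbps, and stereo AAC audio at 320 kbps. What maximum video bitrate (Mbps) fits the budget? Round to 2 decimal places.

Budget: 3.0 GiB = 25769.8 Mb.
113 min = 6780 s
Total bitrate budget: 25769.8 Mb / 6780 s = 3.801 Mbps.
Audio total: 312 + 448 + 320 = 1080 kbps = 1.080 Mbps.
Video: 3.801 − 1.080 = 2.721 Mbps.

2.72 Mbps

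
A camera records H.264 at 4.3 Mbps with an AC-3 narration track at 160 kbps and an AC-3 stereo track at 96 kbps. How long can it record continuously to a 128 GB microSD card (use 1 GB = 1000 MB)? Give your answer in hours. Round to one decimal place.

62.4 hours

Audio total: 160 + 96 = 256 kbps = 0.256 Mbps.
Total bitrate: 4.3 + 0.256 = 4.556 Mbps.
Capacity: 128 GB = 1,024,000 Mb.
Recording time: 1,024,000 / 4.556 = 224,759 s ≈ 62.4 hours.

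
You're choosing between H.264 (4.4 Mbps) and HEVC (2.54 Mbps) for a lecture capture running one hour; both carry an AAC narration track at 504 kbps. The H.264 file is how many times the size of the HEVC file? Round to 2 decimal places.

1 h = 3600 s
Audio: 504 kbps = 0.504 Mbps.
H.264: 4.904 Mbps × 3600 s = 17654.4 Mb = 2.055 GiB.
HEVC: 3.044 Mbps × 3600 s = 10958.4 Mb = 1.276 GiB.
Ratio: 2.055 / 1.276 = 1.611.

1.61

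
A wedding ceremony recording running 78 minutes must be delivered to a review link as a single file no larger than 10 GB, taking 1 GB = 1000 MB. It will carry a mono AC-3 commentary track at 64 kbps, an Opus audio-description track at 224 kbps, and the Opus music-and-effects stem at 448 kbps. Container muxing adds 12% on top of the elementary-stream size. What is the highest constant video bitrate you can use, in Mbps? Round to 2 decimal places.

14.53 Mbps

Budget: 10 GB = 80000.0 Mb.
Stream payload after overhead: 80000.0 / 1.12 = 71428.6 Mb.
78 min = 4680 s
Total bitrate budget: 71428.6 Mb / 4680 s = 15.263 Mbps.
Audio total: 64 + 224 + 448 = 736 kbps = 0.736 Mbps.
Video: 15.263 − 0.736 = 14.527 Mbps.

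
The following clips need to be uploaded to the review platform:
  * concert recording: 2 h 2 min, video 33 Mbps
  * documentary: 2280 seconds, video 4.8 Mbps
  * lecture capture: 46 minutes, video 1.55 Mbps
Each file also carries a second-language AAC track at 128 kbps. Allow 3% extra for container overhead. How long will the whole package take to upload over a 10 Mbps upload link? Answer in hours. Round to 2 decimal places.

7.39 hours

Audio: 128 kbps = 0.128 Mbps.
concert recording: 33.128 Mbps × 7320 s × 1.03 = 249771.9 Mb
documentary: 4.928 Mbps × 2280 s × 1.03 = 11572.9 Mb
lecture capture: 1.678 Mbps × 2760 s × 1.03 = 4770.2 Mb
Total: 266115.0 Mb = 33264.4 MB.
At 10 Mbps: 266115.0 / 10 = 26612 s ≈ 7.39 hours.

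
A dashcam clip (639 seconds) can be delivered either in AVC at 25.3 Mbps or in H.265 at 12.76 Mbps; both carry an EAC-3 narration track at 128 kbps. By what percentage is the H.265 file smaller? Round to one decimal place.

49.3%

Audio: 128 kbps = 0.128 Mbps.
AVC: 25.428 Mbps × 639 s = 16248.5 Mb = 2.031 GB.
H.265: 12.888 Mbps × 639 s = 8235.4 Mb = 1.029 GB.
Reduction: (1 − 1.029/2.031) × 100 = 49.32%.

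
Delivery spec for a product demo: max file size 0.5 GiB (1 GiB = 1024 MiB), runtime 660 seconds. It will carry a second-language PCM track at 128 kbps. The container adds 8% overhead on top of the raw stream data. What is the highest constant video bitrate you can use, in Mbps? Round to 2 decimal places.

Budget: 0.5 GiB = 4295.0 Mb.
Stream payload after overhead: 4295.0 / 1.08 = 3976.8 Mb.
Total bitrate budget: 3976.8 Mb / 660 s = 6.025 Mbps.
Audio: 128 kbps = 0.128 Mbps.
Video: 6.025 − 0.128 = 5.897 Mbps.

5.90 Mbps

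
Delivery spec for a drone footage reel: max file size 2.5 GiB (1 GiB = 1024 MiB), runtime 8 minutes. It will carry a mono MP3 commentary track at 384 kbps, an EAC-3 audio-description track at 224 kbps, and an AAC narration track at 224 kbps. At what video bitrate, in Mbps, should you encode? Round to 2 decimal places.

Budget: 2.5 GiB = 21474.8 Mb.
8 min = 480 s
Total bitrate budget: 21474.8 Mb / 480 s = 44.739 Mbps.
Audio total: 384 + 224 + 224 = 832 kbps = 0.832 Mbps.
Video: 44.739 − 0.832 = 43.907 Mbps.

43.91 Mbps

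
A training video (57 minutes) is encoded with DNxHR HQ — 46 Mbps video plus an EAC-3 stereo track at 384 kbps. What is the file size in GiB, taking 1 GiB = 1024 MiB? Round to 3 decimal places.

57 min = 3420 s
Audio: 384 kbps = 0.384 Mbps.
Total bitrate: 46 + 0.384 = 46.384 Mbps.
Stream data: 46.384 Mbps × 3420 s = 158633.3 Mb.
158,633 Mb = 19,829,160,000 bytes ÷ 1,073,741,824 = 18.47 GiB.

18.467 GiB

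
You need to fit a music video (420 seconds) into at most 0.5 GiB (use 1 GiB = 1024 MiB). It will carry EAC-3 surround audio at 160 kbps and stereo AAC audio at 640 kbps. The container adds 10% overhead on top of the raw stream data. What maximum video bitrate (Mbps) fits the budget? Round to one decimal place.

8.5 Mbps

Budget: 0.5 GiB = 4295.0 Mb.
Stream payload after overhead: 4295.0 / 1.10 = 3904.5 Mb.
Total bitrate budget: 3904.5 Mb / 420 s = 9.296 Mbps.
Audio total: 160 + 640 = 800 kbps = 0.800 Mbps.
Video: 9.296 − 0.800 = 8.496 Mbps.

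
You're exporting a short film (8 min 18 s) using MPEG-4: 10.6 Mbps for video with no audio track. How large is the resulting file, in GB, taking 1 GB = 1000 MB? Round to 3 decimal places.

8 min 18 s = 498 s
Total bitrate: 10.6 Mbps.
Stream data: 10.600 Mbps × 498 s = 5278.8 Mb.
5,279 Mb ÷ 8 = 659.9 MB → 0.6599 GB.

0.660 GB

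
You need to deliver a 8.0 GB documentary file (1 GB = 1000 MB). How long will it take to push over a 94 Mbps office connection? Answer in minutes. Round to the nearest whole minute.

File: 8.0 GB = 64000.0 Mb.
At 94 Mbps: 64000.0 / 94 = 680.9 s ≈ 11.3 minutes.

11 minutes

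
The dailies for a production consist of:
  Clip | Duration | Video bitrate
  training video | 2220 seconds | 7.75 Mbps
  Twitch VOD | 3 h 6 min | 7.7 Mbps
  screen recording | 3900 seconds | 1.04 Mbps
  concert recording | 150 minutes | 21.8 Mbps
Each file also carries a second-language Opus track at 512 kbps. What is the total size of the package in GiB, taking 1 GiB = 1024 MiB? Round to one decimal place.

Audio: 512 kbps = 0.512 Mbps.
training video: 8.262 Mbps × 2220 s = 18341.6 Mb
Twitch VOD: 8.212 Mbps × 11160 s = 91645.9 Mb
screen recording: 1.552 Mbps × 3900 s = 6052.8 Mb
concert recording: 22.312 Mbps × 9000 s = 200808.0 Mb
Total: 316848.4 Mb = 39606.0 MB.
= 36.89 GiB.

36.9 GiB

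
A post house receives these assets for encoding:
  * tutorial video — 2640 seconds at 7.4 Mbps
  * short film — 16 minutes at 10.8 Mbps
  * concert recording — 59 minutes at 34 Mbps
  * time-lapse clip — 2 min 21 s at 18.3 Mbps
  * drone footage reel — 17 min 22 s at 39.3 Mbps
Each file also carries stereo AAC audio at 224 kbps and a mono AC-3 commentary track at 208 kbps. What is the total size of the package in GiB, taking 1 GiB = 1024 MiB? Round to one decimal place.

Audio total: 224 + 208 = 432 kbps = 0.432 Mbps.
tutorial video: 7.832 Mbps × 2640 s = 20676.5 Mb
short film: 11.232 Mbps × 960 s = 10782.7 Mb
concert recording: 34.432 Mbps × 3540 s = 121889.3 Mb
time-lapse clip: 18.732 Mbps × 141 s = 2641.2 Mb
drone footage reel: 39.732 Mbps × 1042 s = 41400.7 Mb
Total: 197390.4 Mb = 24673.8 MB.
= 22.98 GiB.

23.0 GiB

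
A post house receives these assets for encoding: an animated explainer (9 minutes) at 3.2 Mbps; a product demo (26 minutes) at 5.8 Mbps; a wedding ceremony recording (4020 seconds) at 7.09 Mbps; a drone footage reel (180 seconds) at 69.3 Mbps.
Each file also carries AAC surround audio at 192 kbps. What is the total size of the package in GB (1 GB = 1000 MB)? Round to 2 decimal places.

Audio: 192 kbps = 0.192 Mbps.
animated explainer: 3.392 Mbps × 540 s = 1831.7 Mb
product demo: 5.992 Mbps × 1560 s = 9347.5 Mb
wedding ceremony recording: 7.282 Mbps × 4020 s = 29273.6 Mb
drone footage reel: 69.492 Mbps × 180 s = 12508.6 Mb
Total: 52961.4 Mb = 6620.2 MB.
= 6.620 GB.

6.62 GB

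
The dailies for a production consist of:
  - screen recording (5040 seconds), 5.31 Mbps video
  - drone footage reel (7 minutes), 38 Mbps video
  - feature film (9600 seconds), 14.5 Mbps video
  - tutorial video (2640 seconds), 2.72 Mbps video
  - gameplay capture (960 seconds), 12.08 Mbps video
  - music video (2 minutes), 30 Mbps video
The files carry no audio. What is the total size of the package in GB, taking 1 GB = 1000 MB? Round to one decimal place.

screen recording: 5.310 Mbps × 5040 s = 26762.4 Mb
drone footage reel: 38.000 Mbps × 420 s = 15960.0 Mb
feature film: 14.500 Mbps × 9600 s = 139200.0 Mb
tutorial video: 2.720 Mbps × 2640 s = 7180.8 Mb
gameplay capture: 12.080 Mbps × 960 s = 11596.8 Mb
music video: 30.000 Mbps × 120 s = 3600.0 Mb
Total: 204300.0 Mb = 25537.5 MB.
= 25.54 GB.

25.5 GB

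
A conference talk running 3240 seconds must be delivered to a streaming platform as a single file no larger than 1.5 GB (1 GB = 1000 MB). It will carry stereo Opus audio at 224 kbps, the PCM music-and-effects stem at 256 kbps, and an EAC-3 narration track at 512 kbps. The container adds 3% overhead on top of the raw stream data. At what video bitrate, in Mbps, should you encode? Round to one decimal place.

2.6 Mbps

Budget: 1.5 GB = 12000.0 Mb.
Stream payload after overhead: 12000.0 / 1.03 = 11650.5 Mb.
Total bitrate budget: 11650.5 Mb / 3240 s = 3.596 Mbps.
Audio total: 224 + 256 + 512 = 992 kbps = 0.992 Mbps.
Video: 3.596 − 0.992 = 2.604 Mbps.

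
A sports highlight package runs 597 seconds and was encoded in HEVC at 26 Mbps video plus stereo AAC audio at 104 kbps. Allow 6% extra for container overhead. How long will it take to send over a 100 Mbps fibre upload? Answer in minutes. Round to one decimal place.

2.8 minutes

Audio: 104 kbps = 0.104 Mbps.
Total bitrate: 26.104 Mbps.
File: 26.104 Mbps × 597 s = 15584.1 Mb.
With 6% container overhead: ×1.06. → 16519.1 Mb.
At 100 Mbps: 16519.1 / 100 = 165.2 s ≈ 2.75 minutes.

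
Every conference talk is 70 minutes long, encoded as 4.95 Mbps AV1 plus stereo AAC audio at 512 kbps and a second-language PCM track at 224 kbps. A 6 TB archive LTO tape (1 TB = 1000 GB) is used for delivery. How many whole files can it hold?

2009

70 min = 4200 s
Audio total: 512 + 224 = 736 kbps = 0.736 Mbps.
Total bitrate: 5.686 Mbps.
Per item: 5.686 Mbps × 4200 s = 23,881 Mb = 2,985 MB.
Capacity: 6 TB = 48,000,000 Mb; 2009.95 items → 2009 complete.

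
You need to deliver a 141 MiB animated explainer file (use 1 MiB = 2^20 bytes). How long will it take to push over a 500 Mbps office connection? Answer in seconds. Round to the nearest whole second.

File: 141 MiB = 1182.8 Mb.
At 500 Mbps: 1182.8 / 500 = 2.4 s ≈ 2.37 seconds.

2 seconds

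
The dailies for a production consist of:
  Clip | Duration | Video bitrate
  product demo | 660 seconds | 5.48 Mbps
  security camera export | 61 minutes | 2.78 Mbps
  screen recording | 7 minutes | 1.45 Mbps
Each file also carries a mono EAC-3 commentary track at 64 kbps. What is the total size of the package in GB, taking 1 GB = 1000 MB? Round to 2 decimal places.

1.84 GB

Audio: 64 kbps = 0.064 Mbps.
product demo: 5.544 Mbps × 660 s = 3659.0 Mb
security camera export: 2.844 Mbps × 3660 s = 10409.0 Mb
screen recording: 1.514 Mbps × 420 s = 635.9 Mb
Total: 14704.0 Mb = 1838.0 MB.
= 1.838 GB.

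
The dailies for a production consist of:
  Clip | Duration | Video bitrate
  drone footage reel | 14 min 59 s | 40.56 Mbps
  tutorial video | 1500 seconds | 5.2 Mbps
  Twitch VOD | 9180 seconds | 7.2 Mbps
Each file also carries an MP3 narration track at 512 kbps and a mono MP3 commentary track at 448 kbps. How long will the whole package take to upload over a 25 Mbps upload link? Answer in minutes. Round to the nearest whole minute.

81 minutes

Audio total: 512 + 448 = 960 kbps = 0.960 Mbps.
drone footage reel: 41.520 Mbps × 899 s = 37326.5 Mb
tutorial video: 6.160 Mbps × 1500 s = 9240.0 Mb
Twitch VOD: 8.160 Mbps × 9180 s = 74908.8 Mb
Total: 121475.3 Mb = 15184.4 MB.
At 25 Mbps: 121475.3 / 25 = 4859 s ≈ 81 minutes.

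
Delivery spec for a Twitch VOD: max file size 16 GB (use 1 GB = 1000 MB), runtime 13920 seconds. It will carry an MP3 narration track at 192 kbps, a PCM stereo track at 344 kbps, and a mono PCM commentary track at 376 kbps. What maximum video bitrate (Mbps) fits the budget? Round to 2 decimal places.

8.28 Mbps

Budget: 16 GB = 128000.0 Mb.
Total bitrate budget: 128000.0 Mb / 13920 s = 9.195 Mbps.
Audio total: 192 + 344 + 376 = 912 kbps = 0.912 Mbps.
Video: 9.195 − 0.912 = 8.283 Mbps.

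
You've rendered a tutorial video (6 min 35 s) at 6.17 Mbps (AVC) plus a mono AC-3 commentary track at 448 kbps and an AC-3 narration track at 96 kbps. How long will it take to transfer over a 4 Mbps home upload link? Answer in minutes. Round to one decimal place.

11.1 minutes

6 min 35 s = 395 s
Audio total: 448 + 96 = 544 kbps = 0.544 Mbps.
Total bitrate: 6.714 Mbps.
File: 6.714 Mbps × 395 s = 2652.0 Mb.
At 4 Mbps: 2652.0 / 4 = 663.0 s ≈ 11.1 minutes.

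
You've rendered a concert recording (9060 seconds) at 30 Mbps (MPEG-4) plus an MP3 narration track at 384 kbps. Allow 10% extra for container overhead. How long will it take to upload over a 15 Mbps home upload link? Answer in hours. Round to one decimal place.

5.6 hours

Audio: 384 kbps = 0.384 Mbps.
Total bitrate: 30.384 Mbps.
File: 30.384 Mbps × 9060 s = 275279.0 Mb.
With 10% container overhead: ×1.10. → 302806.9 Mb.
At 15 Mbps: 302806.9 / 15 = 20187.1 s ≈ 5.61 hours.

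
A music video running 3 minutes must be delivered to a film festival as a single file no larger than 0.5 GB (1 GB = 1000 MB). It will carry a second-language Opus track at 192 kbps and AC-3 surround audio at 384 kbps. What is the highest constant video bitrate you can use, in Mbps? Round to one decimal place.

21.6 Mbps

Budget: 0.5 GB = 4000.0 Mb.
3 min = 180 s
Total bitrate budget: 4000.0 Mb / 180 s = 22.222 Mbps.
Audio total: 192 + 384 = 576 kbps = 0.576 Mbps.
Video: 22.222 − 0.576 = 21.646 Mbps.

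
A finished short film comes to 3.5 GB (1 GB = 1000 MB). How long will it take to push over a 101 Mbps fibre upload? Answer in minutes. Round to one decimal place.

File: 3.5 GB = 28000.0 Mb.
At 101 Mbps: 28000.0 / 101 = 277.2 s ≈ 4.62 minutes.

4.6 minutes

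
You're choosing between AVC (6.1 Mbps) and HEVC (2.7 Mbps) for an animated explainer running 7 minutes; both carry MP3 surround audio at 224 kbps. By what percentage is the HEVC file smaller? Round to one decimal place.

53.8%

7 min = 420 s
Audio: 224 kbps = 0.224 Mbps.
AVC: 6.324 Mbps × 420 s = 2656.1 Mb = 316.629 MiB.
HEVC: 2.924 Mbps × 420 s = 1228.1 Mb = 146.399 MiB.
Reduction: (1 − 146.399/316.629) × 100 = 53.76%.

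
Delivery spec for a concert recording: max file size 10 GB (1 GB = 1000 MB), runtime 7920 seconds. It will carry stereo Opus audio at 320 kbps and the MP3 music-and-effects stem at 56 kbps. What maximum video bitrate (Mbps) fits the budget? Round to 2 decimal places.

9.73 Mbps

Budget: 10 GB = 80000.0 Mb.
Total bitrate budget: 80000.0 Mb / 7920 s = 10.101 Mbps.
Audio total: 320 + 56 = 376 kbps = 0.376 Mbps.
Video: 10.101 − 0.376 = 9.725 Mbps.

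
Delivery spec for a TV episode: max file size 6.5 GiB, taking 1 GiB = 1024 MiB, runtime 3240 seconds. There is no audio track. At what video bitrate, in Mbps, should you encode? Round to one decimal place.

Budget: 6.5 GiB = 55834.6 Mb.
Total bitrate budget: 55834.6 Mb / 3240 s = 17.233 Mbps.

17.2 Mbps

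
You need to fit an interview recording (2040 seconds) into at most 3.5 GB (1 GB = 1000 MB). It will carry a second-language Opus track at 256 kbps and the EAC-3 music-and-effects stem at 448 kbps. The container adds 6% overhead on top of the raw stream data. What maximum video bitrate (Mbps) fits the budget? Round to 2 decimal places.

12.24 Mbps

Budget: 3.5 GB = 28000.0 Mb.
Stream payload after overhead: 28000.0 / 1.06 = 26415.1 Mb.
Total bitrate budget: 26415.1 Mb / 2040 s = 12.949 Mbps.
Audio total: 256 + 448 = 704 kbps = 0.704 Mbps.
Video: 12.949 − 0.704 = 12.245 Mbps.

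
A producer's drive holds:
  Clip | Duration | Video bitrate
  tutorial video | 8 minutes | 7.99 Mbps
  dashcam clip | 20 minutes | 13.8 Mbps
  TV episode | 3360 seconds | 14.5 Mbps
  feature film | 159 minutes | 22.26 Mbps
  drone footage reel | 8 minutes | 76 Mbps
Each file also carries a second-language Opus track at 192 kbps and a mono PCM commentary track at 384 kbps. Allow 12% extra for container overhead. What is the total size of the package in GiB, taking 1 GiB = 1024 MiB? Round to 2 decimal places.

42.59 GiB

Audio total: 192 + 384 = 576 kbps = 0.576 Mbps.
tutorial video: 8.566 Mbps × 480 s × 1.12 = 4605.1 Mb
dashcam clip: 14.376 Mbps × 1200 s × 1.12 = 19321.3 Mb
TV episode: 15.076 Mbps × 3360 s × 1.12 = 56734.0 Mb
feature film: 22.836 Mbps × 9540 s × 1.12 = 243998.1 Mb
drone footage reel: 76.576 Mbps × 480 s × 1.12 = 41167.3 Mb
Total: 365825.8 Mb = 45728.2 MB.
= 42.59 GiB.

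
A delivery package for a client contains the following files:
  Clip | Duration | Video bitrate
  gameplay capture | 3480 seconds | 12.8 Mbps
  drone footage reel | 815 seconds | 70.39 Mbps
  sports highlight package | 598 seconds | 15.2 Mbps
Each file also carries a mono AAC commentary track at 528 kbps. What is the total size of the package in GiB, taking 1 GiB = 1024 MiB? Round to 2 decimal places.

13.22 GiB

Audio: 528 kbps = 0.528 Mbps.
gameplay capture: 13.328 Mbps × 3480 s = 46381.4 Mb
drone footage reel: 70.918 Mbps × 815 s = 57798.2 Mb
sports highlight package: 15.728 Mbps × 598 s = 9405.3 Mb
Total: 113585.0 Mb = 14198.1 MB.
= 13.22 GiB.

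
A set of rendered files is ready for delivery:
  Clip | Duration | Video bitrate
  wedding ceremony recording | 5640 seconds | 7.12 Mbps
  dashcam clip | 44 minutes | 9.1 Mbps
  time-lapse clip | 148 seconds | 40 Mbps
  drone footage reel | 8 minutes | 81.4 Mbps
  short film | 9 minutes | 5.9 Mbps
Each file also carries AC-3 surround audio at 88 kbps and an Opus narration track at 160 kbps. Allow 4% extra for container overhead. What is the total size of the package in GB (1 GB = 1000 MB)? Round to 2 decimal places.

Audio total: 88 + 160 = 248 kbps = 0.248 Mbps.
wedding ceremony recording: 7.368 Mbps × 5640 s × 1.04 = 43217.7 Mb
dashcam clip: 9.348 Mbps × 2640 s × 1.04 = 25665.9 Mb
time-lapse clip: 40.248 Mbps × 148 s × 1.04 = 6195.0 Mb
drone footage reel: 81.648 Mbps × 480 s × 1.04 = 40758.7 Mb
short film: 6.148 Mbps × 540 s × 1.04 = 3452.7 Mb
Total: 119290.0 Mb = 14911.2 MB.
= 14.91 GB.

14.91 GB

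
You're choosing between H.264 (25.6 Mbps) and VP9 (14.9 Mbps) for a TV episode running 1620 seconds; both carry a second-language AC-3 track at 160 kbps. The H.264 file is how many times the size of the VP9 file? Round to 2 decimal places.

Audio: 160 kbps = 0.160 Mbps.
H.264: 25.760 Mbps × 1620 s = 41731.2 Mb = 5.216 GB.
VP9: 15.060 Mbps × 1620 s = 24397.2 Mb = 3.050 GB.
Ratio: 5.216 / 3.050 = 1.710.

1.71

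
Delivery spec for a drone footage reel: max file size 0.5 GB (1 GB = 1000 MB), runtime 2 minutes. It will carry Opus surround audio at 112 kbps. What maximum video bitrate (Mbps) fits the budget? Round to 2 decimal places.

Budget: 0.5 GB = 4000.0 Mb.
2 min = 120 s
Total bitrate budget: 4000.0 Mb / 120 s = 33.333 Mbps.
Audio: 112 kbps = 0.112 Mbps.
Video: 33.333 − 0.112 = 33.221 Mbps.

33.22 Mbps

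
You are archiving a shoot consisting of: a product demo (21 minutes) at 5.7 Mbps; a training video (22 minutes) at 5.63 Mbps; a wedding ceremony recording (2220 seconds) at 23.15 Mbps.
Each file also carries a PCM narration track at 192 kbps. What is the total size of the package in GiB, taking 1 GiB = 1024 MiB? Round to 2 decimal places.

Audio: 192 kbps = 0.192 Mbps.
product demo: 5.892 Mbps × 1260 s = 7423.9 Mb
training video: 5.822 Mbps × 1320 s = 7685.0 Mb
wedding ceremony recording: 23.342 Mbps × 2220 s = 51819.2 Mb
Total: 66928.2 Mb = 8366.0 MB.
= 7.791 GiB.

7.79 GiB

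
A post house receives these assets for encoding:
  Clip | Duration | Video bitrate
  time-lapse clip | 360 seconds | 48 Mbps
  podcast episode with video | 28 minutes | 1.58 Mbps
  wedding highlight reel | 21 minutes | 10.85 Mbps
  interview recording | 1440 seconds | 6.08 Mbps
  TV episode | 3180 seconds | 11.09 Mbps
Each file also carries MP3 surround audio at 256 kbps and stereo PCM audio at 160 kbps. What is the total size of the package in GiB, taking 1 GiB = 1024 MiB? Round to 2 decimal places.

9.42 GiB

Audio total: 256 + 160 = 416 kbps = 0.416 Mbps.
time-lapse clip: 48.416 Mbps × 360 s = 17429.8 Mb
podcast episode with video: 1.996 Mbps × 1680 s = 3353.3 Mb
wedding highlight reel: 11.266 Mbps × 1260 s = 14195.2 Mb
interview recording: 6.496 Mbps × 1440 s = 9354.2 Mb
TV episode: 11.506 Mbps × 3180 s = 36589.1 Mb
Total: 80921.5 Mb = 10115.2 MB.
= 9.421 GiB.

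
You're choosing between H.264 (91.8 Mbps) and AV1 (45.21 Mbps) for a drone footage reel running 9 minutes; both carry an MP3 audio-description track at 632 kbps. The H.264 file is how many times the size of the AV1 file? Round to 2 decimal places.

9 min = 540 s
Audio: 632 kbps = 0.632 Mbps.
H.264: 92.432 Mbps × 540 s = 49913.3 Mb = 6.239 GB.
AV1: 45.842 Mbps × 540 s = 24754.7 Mb = 3.094 GB.
Ratio: 6.239 / 3.094 = 2.016.

2.02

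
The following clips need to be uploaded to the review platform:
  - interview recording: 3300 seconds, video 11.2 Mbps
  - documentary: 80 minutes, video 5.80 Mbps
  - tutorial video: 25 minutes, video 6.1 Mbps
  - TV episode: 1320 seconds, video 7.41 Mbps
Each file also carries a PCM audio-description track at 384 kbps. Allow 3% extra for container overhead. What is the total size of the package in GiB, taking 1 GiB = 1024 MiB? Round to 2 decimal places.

10.54 GiB

Audio: 384 kbps = 0.384 Mbps.
interview recording: 11.584 Mbps × 3300 s × 1.03 = 39374.0 Mb
documentary: 6.184 Mbps × 4800 s × 1.03 = 30573.7 Mb
tutorial video: 6.484 Mbps × 1500 s × 1.03 = 10017.8 Mb
TV episode: 7.794 Mbps × 1320 s × 1.03 = 10596.7 Mb
Total: 90562.2 Mb = 11320.3 MB.
= 10.54 GiB.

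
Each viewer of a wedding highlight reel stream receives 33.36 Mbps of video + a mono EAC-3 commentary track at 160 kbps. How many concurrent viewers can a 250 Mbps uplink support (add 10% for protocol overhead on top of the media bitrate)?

Audio: 160 kbps = 0.160 Mbps.
Per-viewer media rate: 33.520 Mbps.
On the wire with 10% overhead: 36.872 Mbps.
250 Mbps = 250.0 Mbps; 250.0 / 36.872 = 6.78 → 6 viewers.

6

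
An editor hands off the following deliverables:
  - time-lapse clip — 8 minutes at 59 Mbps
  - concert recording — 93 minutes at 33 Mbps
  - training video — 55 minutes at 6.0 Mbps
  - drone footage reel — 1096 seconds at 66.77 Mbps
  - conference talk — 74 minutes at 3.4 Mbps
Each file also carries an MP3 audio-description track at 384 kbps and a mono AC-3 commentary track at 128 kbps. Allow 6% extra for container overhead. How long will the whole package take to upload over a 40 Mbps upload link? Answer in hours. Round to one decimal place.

2.4 hours

Audio total: 384 + 128 = 512 kbps = 0.512 Mbps.
time-lapse clip: 59.512 Mbps × 480 s × 1.06 = 30279.7 Mb
concert recording: 33.512 Mbps × 5580 s × 1.06 = 198216.8 Mb
training video: 6.512 Mbps × 3300 s × 1.06 = 22779.0 Mb
drone footage reel: 67.282 Mbps × 1096 s × 1.06 = 78165.5 Mb
conference talk: 3.912 Mbps × 4440 s × 1.06 = 18411.4 Mb
Total: 347852.4 Mb = 43481.6 MB.
At 40 Mbps: 347852.4 / 40 = 8696 s ≈ 2.42 hours.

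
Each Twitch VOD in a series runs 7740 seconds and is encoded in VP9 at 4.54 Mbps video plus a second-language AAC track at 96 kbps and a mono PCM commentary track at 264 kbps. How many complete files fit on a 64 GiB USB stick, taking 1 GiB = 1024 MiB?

14

Audio total: 96 + 264 = 360 kbps = 0.360 Mbps.
Total bitrate: 4.900 Mbps.
Per item: 4.900 Mbps × 7740 s = 37,926 Mb = 4,741 MB.
Capacity: 64 GiB = 549,756 Mb; 14.50 items → 14 complete.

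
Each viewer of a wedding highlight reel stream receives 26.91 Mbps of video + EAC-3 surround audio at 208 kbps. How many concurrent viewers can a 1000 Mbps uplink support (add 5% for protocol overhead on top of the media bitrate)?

35

Audio: 208 kbps = 0.208 Mbps.
Per-viewer media rate: 27.118 Mbps.
On the wire with 5% overhead: 28.474 Mbps.
1000 Mbps = 1,000 Mbps; 1,000 / 28.474 = 35.12 → 35 viewers.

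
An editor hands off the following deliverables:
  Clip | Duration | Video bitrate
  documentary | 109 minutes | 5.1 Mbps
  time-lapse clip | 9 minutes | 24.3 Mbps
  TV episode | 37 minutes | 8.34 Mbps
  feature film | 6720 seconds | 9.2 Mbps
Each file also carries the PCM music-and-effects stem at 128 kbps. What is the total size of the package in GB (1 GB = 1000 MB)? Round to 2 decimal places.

16.11 GB

Audio: 128 kbps = 0.128 Mbps.
documentary: 5.228 Mbps × 6540 s = 34191.1 Mb
time-lapse clip: 24.428 Mbps × 540 s = 13191.1 Mb
TV episode: 8.468 Mbps × 2220 s = 18799.0 Mb
feature film: 9.328 Mbps × 6720 s = 62684.2 Mb
Total: 128865.4 Mb = 16108.2 MB.
= 16.11 GB.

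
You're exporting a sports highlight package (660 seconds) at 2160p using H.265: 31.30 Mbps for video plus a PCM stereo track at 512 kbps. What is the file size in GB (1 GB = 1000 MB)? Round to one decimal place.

Audio: 512 kbps = 0.512 Mbps.
Total bitrate: 31.30 + 0.512 = 31.812 Mbps.
Stream data: 31.812 Mbps × 660 s = 20995.9 Mb.
20,996 Mb ÷ 8 = 2,624 MB → 2.624 GB.

2.6 GB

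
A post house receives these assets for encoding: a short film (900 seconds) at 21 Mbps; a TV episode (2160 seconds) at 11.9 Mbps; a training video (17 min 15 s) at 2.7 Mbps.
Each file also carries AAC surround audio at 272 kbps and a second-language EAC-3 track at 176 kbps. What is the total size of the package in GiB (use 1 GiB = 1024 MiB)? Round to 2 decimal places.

5.73 GiB

Audio total: 272 + 176 = 448 kbps = 0.448 Mbps.
short film: 21.448 Mbps × 900 s = 19303.2 Mb
TV episode: 12.348 Mbps × 2160 s = 26671.7 Mb
training video: 3.148 Mbps × 1035 s = 3258.2 Mb
Total: 49233.1 Mb = 6154.1 MB.
= 5.731 GiB.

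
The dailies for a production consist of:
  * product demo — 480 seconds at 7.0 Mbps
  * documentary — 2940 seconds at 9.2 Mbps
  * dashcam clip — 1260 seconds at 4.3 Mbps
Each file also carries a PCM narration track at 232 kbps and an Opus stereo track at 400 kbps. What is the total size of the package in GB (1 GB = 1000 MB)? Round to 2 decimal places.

Audio total: 232 + 400 = 632 kbps = 0.632 Mbps.
product demo: 7.632 Mbps × 480 s = 3663.4 Mb
documentary: 9.832 Mbps × 2940 s = 28906.1 Mb
dashcam clip: 4.932 Mbps × 1260 s = 6214.3 Mb
Total: 38783.8 Mb = 4848.0 MB.
= 4.848 GB.

4.85 GB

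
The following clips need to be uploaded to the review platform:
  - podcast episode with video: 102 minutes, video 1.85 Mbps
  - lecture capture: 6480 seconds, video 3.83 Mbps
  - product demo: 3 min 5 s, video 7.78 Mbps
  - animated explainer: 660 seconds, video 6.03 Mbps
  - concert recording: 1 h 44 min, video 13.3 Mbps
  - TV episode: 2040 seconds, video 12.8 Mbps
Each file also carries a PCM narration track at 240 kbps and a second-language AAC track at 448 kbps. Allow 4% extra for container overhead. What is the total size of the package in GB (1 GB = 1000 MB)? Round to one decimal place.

Audio total: 240 + 448 = 688 kbps = 0.688 Mbps.
podcast episode with video: 2.538 Mbps × 6120 s × 1.04 = 16153.9 Mb
lecture capture: 4.518 Mbps × 6480 s × 1.04 = 30447.7 Mb
product demo: 8.468 Mbps × 185 s × 1.04 = 1629.2 Mb
animated explainer: 6.718 Mbps × 660 s × 1.04 = 4611.2 Mb
concert recording: 13.988 Mbps × 6240 s × 1.04 = 90776.5 Mb
TV episode: 13.488 Mbps × 2040 s × 1.04 = 28616.1 Mb
Total: 172234.7 Mb = 21529.3 MB.
= 21.53 GB.

21.5 GB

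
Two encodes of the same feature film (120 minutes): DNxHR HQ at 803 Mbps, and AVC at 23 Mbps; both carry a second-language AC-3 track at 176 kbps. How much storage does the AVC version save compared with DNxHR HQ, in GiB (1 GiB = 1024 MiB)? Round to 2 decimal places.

120 min = 7200 s
Audio: 176 kbps = 0.176 Mbps.
DNxHR HQ: 803.176 Mbps × 7200 s = 5782867.2 Mb = 673.214 GiB.
AVC: 23.176 Mbps × 7200 s = 166867.2 Mb = 19.426 GiB.
Saving: 673.214 − 19.426 = 653.788 GiB.

653.79 GiB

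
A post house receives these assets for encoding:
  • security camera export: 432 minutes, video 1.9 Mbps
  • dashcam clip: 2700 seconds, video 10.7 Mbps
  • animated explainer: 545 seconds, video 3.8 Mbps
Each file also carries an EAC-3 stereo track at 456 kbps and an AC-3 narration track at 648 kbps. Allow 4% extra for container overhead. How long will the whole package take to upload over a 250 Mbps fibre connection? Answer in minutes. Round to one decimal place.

Audio total: 456 + 648 = 1104 kbps = 1.104 Mbps.
security camera export: 3.004 Mbps × 25920 s × 1.04 = 80978.2 Mb
dashcam clip: 11.804 Mbps × 2700 s × 1.04 = 33145.6 Mb
animated explainer: 4.904 Mbps × 545 s × 1.04 = 2779.6 Mb
Total: 116903.4 Mb = 14612.9 MB.
At 250 Mbps: 116903.4 / 250 = 468 s ≈ 7.79 minutes.

7.8 minutes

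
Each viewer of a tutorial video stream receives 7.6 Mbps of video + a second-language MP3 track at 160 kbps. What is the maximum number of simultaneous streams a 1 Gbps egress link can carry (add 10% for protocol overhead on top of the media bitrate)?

Audio: 160 kbps = 0.160 Mbps.
Per-viewer media rate: 7.760 Mbps.
On the wire with 10% overhead: 8.536 Mbps.
1 Gbps = 1,000 Mbps; 1,000 / 8.536 = 117.15 → 117 viewers.

117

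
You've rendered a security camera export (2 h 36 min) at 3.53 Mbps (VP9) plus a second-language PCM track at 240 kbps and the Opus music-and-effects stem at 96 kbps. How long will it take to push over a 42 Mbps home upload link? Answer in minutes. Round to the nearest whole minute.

14 minutes

2 h 36 min = 156 min = 9360 s
Audio total: 240 + 96 = 336 kbps = 0.336 Mbps.
Total bitrate: 3.866 Mbps.
File: 3.866 Mbps × 9360 s = 36185.8 Mb.
At 42 Mbps: 36185.8 / 42 = 861.6 s ≈ 14.4 minutes.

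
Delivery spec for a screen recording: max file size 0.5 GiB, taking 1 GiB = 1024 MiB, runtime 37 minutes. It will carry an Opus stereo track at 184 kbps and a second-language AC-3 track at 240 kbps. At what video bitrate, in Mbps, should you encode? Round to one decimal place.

1.5 Mbps

Budget: 0.5 GiB = 4295.0 Mb.
37 min = 2220 s
Total bitrate budget: 4295.0 Mb / 2220 s = 1.935 Mbps.
Audio total: 184 + 240 = 424 kbps = 0.424 Mbps.
Video: 1.935 − 0.424 = 1.511 Mbps.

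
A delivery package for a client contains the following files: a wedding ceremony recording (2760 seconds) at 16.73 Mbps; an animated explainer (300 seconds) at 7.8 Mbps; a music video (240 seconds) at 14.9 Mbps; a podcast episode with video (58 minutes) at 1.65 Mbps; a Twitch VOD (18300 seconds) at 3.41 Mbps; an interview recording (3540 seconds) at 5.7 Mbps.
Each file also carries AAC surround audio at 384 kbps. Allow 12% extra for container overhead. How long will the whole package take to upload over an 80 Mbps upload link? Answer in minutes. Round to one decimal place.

Audio: 384 kbps = 0.384 Mbps.
wedding ceremony recording: 17.114 Mbps × 2760 s × 1.12 = 52902.8 Mb
animated explainer: 8.184 Mbps × 300 s × 1.12 = 2749.8 Mb
music video: 15.284 Mbps × 240 s × 1.12 = 4108.3 Mb
podcast episode with video: 2.034 Mbps × 3480 s × 1.12 = 7927.7 Mb
Twitch VOD: 3.794 Mbps × 18300 s × 1.12 = 77761.8 Mb
interview recording: 6.084 Mbps × 3540 s × 1.12 = 24121.8 Mb
Total: 169572.3 Mb = 21196.5 MB.
At 80 Mbps: 169572.3 / 80 = 2120 s ≈ 35.3 minutes.

35.3 minutes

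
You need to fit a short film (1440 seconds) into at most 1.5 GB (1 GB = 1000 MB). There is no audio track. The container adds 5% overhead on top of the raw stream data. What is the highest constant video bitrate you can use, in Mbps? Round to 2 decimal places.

Budget: 1.5 GB = 12000.0 Mb.
Stream payload after overhead: 12000.0 / 1.05 = 11428.6 Mb.
Total bitrate budget: 11428.6 Mb / 1440 s = 7.937 Mbps.

7.94 Mbps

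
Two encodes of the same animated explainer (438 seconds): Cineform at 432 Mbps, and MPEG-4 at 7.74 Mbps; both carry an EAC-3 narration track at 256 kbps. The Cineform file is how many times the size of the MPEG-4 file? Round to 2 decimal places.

54.06

Audio: 256 kbps = 0.256 Mbps.
Cineform: 432.256 Mbps × 438 s = 189328.1 Mb = 23.666 GB.
MPEG-4: 7.996 Mbps × 438 s = 3502.2 Mb = 0.438 GB.
Ratio: 23.666 / 0.438 = 54.059.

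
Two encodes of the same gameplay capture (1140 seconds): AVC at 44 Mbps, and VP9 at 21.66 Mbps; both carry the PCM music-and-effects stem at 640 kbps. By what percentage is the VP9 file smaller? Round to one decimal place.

Audio: 640 kbps = 0.640 Mbps.
AVC: 44.640 Mbps × 1140 s = 50889.6 Mb = 6.361 GB.
VP9: 22.300 Mbps × 1140 s = 25422.0 Mb = 3.178 GB.
Reduction: (1 − 3.178/6.361) × 100 = 50.04%.

50.0%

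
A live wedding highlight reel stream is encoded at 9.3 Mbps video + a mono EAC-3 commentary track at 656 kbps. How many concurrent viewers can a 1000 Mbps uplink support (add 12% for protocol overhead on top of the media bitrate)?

89

Audio: 656 kbps = 0.656 Mbps.
Per-viewer media rate: 9.956 Mbps.
On the wire with 12% overhead: 11.151 Mbps.
1000 Mbps = 1,000 Mbps; 1,000 / 11.151 = 89.68 → 89 viewers.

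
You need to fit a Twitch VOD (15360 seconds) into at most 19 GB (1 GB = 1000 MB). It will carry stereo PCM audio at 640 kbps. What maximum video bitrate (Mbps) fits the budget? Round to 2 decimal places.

9.26 Mbps

Budget: 19 GB = 152000.0 Mb.
Total bitrate budget: 152000.0 Mb / 15360 s = 9.896 Mbps.
Audio: 640 kbps = 0.640 Mbps.
Video: 9.896 − 0.640 = 9.256 Mbps.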